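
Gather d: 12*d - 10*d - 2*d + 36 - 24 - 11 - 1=0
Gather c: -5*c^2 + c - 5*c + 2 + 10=-5*c^2 - 4*c + 12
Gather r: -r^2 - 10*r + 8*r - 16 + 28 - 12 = -r^2 - 2*r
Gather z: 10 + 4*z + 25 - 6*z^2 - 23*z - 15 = -6*z^2 - 19*z + 20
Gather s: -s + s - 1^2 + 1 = 0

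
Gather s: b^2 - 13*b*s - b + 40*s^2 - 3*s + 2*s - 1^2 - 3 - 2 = b^2 - b + 40*s^2 + s*(-13*b - 1) - 6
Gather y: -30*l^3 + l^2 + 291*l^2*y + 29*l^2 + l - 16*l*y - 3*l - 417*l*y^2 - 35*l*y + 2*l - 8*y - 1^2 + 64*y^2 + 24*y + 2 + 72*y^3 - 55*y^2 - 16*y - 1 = -30*l^3 + 30*l^2 + 72*y^3 + y^2*(9 - 417*l) + y*(291*l^2 - 51*l)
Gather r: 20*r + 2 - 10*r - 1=10*r + 1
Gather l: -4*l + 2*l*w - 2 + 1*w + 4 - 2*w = l*(2*w - 4) - w + 2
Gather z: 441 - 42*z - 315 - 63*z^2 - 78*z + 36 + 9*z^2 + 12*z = -54*z^2 - 108*z + 162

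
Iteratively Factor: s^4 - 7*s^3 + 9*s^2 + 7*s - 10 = (s - 2)*(s^3 - 5*s^2 - s + 5) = (s - 5)*(s - 2)*(s^2 - 1) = (s - 5)*(s - 2)*(s - 1)*(s + 1)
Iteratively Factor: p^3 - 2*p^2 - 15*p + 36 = (p - 3)*(p^2 + p - 12) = (p - 3)^2*(p + 4)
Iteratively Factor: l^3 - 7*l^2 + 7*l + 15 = (l - 3)*(l^2 - 4*l - 5) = (l - 5)*(l - 3)*(l + 1)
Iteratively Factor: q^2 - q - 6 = (q - 3)*(q + 2)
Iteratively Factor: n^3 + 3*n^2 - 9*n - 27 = (n + 3)*(n^2 - 9) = (n - 3)*(n + 3)*(n + 3)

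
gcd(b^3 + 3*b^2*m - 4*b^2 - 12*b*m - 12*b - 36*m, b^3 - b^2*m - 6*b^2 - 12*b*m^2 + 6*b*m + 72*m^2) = b^2 + 3*b*m - 6*b - 18*m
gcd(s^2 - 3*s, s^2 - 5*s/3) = s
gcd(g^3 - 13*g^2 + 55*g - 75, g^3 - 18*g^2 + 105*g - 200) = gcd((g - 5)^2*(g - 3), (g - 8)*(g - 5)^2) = g^2 - 10*g + 25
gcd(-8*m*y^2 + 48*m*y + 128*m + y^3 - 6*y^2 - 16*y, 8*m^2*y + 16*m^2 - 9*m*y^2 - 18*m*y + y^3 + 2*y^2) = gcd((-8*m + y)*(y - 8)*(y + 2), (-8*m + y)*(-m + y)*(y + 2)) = -8*m*y - 16*m + y^2 + 2*y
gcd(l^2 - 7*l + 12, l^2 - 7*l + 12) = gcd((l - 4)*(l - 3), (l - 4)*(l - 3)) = l^2 - 7*l + 12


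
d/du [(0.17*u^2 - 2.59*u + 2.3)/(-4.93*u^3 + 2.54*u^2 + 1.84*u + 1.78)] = (0.8381*u^4 - 25.5374*u^3 + 40.9084*u^2 - 11.0788*u - 8.8422)/(24.3049*u^6 - 25.0444*u^5 - 11.6908*u^4 - 8.2036*u^3 + 12.428*u^2 + 6.5504*u + 3.1684)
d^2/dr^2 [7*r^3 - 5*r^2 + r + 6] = 42*r - 10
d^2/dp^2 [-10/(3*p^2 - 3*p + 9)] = 20*(p^2 - p - (2*p - 1)^2 + 3)/(3*(p^2 - p + 3)^3)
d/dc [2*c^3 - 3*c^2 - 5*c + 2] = 6*c^2 - 6*c - 5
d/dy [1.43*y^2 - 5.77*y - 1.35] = 2.86*y - 5.77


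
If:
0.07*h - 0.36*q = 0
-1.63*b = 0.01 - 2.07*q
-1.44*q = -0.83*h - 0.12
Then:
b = -0.06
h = -0.22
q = -0.04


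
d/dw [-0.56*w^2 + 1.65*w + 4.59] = 1.65 - 1.12*w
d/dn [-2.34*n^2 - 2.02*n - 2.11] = -4.68*n - 2.02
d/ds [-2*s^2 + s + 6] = 1 - 4*s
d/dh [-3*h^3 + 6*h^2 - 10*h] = -9*h^2 + 12*h - 10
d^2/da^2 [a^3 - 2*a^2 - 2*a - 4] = 6*a - 4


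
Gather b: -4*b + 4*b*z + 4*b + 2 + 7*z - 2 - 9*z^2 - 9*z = 4*b*z - 9*z^2 - 2*z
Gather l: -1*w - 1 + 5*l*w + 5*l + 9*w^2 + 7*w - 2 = l*(5*w + 5) + 9*w^2 + 6*w - 3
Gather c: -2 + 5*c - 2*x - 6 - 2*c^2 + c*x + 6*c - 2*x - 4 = -2*c^2 + c*(x + 11) - 4*x - 12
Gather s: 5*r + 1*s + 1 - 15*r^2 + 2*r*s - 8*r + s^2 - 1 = -15*r^2 - 3*r + s^2 + s*(2*r + 1)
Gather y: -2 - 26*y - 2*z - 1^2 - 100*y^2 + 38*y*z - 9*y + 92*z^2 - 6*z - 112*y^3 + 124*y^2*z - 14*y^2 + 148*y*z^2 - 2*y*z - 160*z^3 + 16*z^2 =-112*y^3 + y^2*(124*z - 114) + y*(148*z^2 + 36*z - 35) - 160*z^3 + 108*z^2 - 8*z - 3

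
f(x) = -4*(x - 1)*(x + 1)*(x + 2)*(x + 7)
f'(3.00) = -1680.00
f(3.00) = -1600.00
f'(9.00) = -21312.00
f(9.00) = -56320.00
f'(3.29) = -2044.94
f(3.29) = -2139.06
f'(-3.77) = -249.59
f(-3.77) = 302.16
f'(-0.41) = 61.59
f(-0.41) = 34.87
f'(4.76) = -4631.66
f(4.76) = -6886.91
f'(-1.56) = -3.85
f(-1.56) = -13.73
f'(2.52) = -1167.97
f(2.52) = -920.92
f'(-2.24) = -93.11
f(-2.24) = 18.36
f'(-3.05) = -197.51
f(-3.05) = 137.74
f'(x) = -4*(x - 1)*(x + 1)*(x + 2) - 4*(x - 1)*(x + 1)*(x + 7) - 4*(x - 1)*(x + 2)*(x + 7) - 4*(x + 1)*(x + 2)*(x + 7) = -16*x^3 - 108*x^2 - 104*x + 36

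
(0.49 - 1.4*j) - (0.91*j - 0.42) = 0.91 - 2.31*j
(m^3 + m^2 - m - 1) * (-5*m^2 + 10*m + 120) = -5*m^5 + 5*m^4 + 135*m^3 + 115*m^2 - 130*m - 120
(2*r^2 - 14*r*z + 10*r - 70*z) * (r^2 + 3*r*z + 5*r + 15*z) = 2*r^4 - 8*r^3*z + 20*r^3 - 42*r^2*z^2 - 80*r^2*z + 50*r^2 - 420*r*z^2 - 200*r*z - 1050*z^2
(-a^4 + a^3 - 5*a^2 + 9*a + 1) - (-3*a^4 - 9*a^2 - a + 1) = 2*a^4 + a^3 + 4*a^2 + 10*a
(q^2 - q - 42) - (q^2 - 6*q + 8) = 5*q - 50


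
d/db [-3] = 0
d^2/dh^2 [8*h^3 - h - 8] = 48*h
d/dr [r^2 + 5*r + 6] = 2*r + 5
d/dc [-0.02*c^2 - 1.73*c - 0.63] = -0.04*c - 1.73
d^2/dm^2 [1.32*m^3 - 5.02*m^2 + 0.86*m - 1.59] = 7.92*m - 10.04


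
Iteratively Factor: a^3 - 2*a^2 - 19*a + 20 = (a + 4)*(a^2 - 6*a + 5) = (a - 5)*(a + 4)*(a - 1)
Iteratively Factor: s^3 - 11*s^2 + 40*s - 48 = (s - 3)*(s^2 - 8*s + 16) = (s - 4)*(s - 3)*(s - 4)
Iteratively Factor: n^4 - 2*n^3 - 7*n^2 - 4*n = (n - 4)*(n^3 + 2*n^2 + n) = (n - 4)*(n + 1)*(n^2 + n) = (n - 4)*(n + 1)^2*(n)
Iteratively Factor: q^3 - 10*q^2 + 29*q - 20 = (q - 5)*(q^2 - 5*q + 4) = (q - 5)*(q - 1)*(q - 4)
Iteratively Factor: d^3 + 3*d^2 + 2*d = (d + 2)*(d^2 + d) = (d + 1)*(d + 2)*(d)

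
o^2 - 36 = (o - 6)*(o + 6)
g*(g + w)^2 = g^3 + 2*g^2*w + g*w^2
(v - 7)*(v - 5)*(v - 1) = v^3 - 13*v^2 + 47*v - 35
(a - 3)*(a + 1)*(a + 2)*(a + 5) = a^4 + 5*a^3 - 7*a^2 - 41*a - 30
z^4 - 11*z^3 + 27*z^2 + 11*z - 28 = (z - 7)*(z - 4)*(z - 1)*(z + 1)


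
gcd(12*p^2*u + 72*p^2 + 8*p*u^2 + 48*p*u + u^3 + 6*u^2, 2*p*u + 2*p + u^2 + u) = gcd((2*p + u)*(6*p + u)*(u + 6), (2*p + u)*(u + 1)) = 2*p + u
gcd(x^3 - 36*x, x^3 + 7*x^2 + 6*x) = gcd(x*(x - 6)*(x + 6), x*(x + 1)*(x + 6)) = x^2 + 6*x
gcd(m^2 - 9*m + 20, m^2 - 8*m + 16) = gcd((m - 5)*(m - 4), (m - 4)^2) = m - 4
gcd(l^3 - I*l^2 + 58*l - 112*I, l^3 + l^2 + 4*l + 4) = l - 2*I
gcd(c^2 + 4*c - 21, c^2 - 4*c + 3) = c - 3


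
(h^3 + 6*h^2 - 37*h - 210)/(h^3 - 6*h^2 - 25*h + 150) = (h + 7)/(h - 5)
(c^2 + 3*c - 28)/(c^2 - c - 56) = (c - 4)/(c - 8)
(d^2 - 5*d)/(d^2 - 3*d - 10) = d/(d + 2)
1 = 1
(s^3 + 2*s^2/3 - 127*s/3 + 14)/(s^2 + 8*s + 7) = (s^2 - 19*s/3 + 2)/(s + 1)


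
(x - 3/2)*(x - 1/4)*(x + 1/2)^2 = x^4 - 3*x^3/4 - 9*x^2/8 - x/16 + 3/32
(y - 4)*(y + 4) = y^2 - 16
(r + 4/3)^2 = r^2 + 8*r/3 + 16/9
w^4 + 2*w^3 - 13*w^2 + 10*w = w*(w - 2)*(w - 1)*(w + 5)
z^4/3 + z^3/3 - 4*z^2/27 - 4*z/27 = z*(z/3 + 1/3)*(z - 2/3)*(z + 2/3)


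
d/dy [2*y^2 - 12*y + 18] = 4*y - 12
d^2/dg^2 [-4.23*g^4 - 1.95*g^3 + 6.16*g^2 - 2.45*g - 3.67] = -50.76*g^2 - 11.7*g + 12.32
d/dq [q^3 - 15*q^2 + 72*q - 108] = 3*q^2 - 30*q + 72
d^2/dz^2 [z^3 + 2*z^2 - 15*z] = 6*z + 4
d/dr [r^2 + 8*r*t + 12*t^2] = 2*r + 8*t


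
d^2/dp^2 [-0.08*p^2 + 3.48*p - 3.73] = -0.160000000000000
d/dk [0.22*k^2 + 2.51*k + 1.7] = 0.44*k + 2.51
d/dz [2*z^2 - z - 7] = 4*z - 1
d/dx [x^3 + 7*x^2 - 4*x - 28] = 3*x^2 + 14*x - 4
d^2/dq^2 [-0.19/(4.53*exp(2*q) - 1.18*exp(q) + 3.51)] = ((3.4428*exp(q) - 0.2242)*(4.53*exp(2*q) - 1.18*exp(q) + 3.51) - 0.19*(9.06*exp(q) - 1.18)*(18.12*exp(q) - 2.36)*exp(q))*exp(q)/(4.53*exp(2*q) - 1.18*exp(q) + 3.51)^3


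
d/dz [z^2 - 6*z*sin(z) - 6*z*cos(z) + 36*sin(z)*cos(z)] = -6*sqrt(2)*z*cos(z + pi/4) + 2*z - 6*sqrt(2)*sin(z + pi/4) + 36*cos(2*z)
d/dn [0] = 0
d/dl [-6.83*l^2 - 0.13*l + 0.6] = -13.66*l - 0.13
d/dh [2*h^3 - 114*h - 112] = 6*h^2 - 114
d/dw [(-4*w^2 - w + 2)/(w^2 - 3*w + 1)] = (13*w^2 - 12*w + 5)/(w^4 - 6*w^3 + 11*w^2 - 6*w + 1)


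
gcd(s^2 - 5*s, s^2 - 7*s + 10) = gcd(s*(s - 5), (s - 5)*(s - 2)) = s - 5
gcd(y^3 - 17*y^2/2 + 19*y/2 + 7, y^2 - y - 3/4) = y + 1/2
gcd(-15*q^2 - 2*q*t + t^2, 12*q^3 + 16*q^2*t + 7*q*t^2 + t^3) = 3*q + t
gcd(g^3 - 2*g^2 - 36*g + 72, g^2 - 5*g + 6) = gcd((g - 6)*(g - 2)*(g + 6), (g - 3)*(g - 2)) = g - 2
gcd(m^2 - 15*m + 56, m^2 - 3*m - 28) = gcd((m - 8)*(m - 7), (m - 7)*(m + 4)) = m - 7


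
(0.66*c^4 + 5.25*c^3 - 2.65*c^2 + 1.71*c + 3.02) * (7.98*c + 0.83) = 5.2668*c^5 + 42.4428*c^4 - 16.7895*c^3 + 11.4463*c^2 + 25.5189*c + 2.5066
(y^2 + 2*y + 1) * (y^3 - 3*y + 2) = y^5 + 2*y^4 - 2*y^3 - 4*y^2 + y + 2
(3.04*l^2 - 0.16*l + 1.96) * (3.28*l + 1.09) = 9.9712*l^3 + 2.7888*l^2 + 6.2544*l + 2.1364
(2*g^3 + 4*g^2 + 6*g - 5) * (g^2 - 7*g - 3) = 2*g^5 - 10*g^4 - 28*g^3 - 59*g^2 + 17*g + 15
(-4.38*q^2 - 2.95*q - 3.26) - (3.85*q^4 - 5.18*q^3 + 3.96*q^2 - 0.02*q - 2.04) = -3.85*q^4 + 5.18*q^3 - 8.34*q^2 - 2.93*q - 1.22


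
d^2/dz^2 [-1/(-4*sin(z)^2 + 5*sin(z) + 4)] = (64*sin(z)^4 - 60*sin(z)^3 - 7*sin(z)^2 + 100*sin(z) - 82)/(5*sin(z) + 4*cos(z)^2)^3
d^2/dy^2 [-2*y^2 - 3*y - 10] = -4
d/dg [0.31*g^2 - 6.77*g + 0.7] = 0.62*g - 6.77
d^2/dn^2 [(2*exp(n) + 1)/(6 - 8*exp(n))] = (-20*exp(n) - 15)*exp(n)/(64*exp(3*n) - 144*exp(2*n) + 108*exp(n) - 27)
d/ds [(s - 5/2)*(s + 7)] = 2*s + 9/2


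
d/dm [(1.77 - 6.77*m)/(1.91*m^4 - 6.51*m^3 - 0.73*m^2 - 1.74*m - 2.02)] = (38.7921*m^4 - 101.6682*m^3 + 29.626*m^2 + 2.5842*m + 16.7552)/(3.6481*m^8 - 24.8682*m^7 + 39.5915*m^6 + 2.8578*m^5 + 15.4713*m^4 + 28.8408*m^3 + 5.9768*m^2 + 7.0296*m + 4.0804)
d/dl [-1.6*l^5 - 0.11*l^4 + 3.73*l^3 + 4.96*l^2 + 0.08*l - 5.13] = -8.0*l^4 - 0.44*l^3 + 11.19*l^2 + 9.92*l + 0.08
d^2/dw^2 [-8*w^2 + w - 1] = -16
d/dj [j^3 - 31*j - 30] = 3*j^2 - 31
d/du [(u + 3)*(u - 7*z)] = 2*u - 7*z + 3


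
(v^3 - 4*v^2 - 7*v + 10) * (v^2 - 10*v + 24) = v^5 - 14*v^4 + 57*v^3 - 16*v^2 - 268*v + 240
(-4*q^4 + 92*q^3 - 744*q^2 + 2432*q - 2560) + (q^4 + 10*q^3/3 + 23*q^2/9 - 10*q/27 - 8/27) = -3*q^4 + 286*q^3/3 - 6673*q^2/9 + 65654*q/27 - 69128/27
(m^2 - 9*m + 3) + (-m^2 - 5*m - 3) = -14*m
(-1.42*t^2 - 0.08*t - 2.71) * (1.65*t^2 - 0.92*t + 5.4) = -2.343*t^4 + 1.1744*t^3 - 12.0659*t^2 + 2.0612*t - 14.634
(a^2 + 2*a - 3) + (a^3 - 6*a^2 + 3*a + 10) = a^3 - 5*a^2 + 5*a + 7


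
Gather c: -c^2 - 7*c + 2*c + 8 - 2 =-c^2 - 5*c + 6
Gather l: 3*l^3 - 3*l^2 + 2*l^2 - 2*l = 3*l^3 - l^2 - 2*l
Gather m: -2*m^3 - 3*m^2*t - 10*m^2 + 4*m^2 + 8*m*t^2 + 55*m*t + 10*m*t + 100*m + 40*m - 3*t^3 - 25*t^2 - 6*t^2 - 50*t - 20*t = -2*m^3 + m^2*(-3*t - 6) + m*(8*t^2 + 65*t + 140) - 3*t^3 - 31*t^2 - 70*t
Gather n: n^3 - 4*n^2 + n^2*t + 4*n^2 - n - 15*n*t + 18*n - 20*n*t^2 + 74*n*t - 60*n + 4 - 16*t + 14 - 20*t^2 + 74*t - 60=n^3 + n^2*t + n*(-20*t^2 + 59*t - 43) - 20*t^2 + 58*t - 42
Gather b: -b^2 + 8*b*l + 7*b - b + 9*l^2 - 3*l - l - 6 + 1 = -b^2 + b*(8*l + 6) + 9*l^2 - 4*l - 5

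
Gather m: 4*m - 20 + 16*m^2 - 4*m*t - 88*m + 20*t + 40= 16*m^2 + m*(-4*t - 84) + 20*t + 20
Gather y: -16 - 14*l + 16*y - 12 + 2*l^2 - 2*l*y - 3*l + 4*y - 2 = 2*l^2 - 17*l + y*(20 - 2*l) - 30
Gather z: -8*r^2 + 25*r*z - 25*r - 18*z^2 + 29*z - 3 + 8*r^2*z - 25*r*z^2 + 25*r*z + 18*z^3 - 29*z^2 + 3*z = -8*r^2 - 25*r + 18*z^3 + z^2*(-25*r - 47) + z*(8*r^2 + 50*r + 32) - 3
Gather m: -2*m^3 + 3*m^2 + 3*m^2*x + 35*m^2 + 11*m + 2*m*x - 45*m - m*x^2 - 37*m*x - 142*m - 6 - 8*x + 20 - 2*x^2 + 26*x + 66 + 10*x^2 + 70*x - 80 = -2*m^3 + m^2*(3*x + 38) + m*(-x^2 - 35*x - 176) + 8*x^2 + 88*x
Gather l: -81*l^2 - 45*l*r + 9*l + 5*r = -81*l^2 + l*(9 - 45*r) + 5*r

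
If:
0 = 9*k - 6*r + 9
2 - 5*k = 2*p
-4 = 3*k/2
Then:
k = -8/3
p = 23/3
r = -5/2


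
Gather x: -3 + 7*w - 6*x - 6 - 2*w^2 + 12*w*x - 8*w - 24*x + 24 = -2*w^2 - w + x*(12*w - 30) + 15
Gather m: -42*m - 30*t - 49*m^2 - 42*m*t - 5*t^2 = -49*m^2 + m*(-42*t - 42) - 5*t^2 - 30*t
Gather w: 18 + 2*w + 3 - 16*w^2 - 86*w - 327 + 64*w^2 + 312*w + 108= 48*w^2 + 228*w - 198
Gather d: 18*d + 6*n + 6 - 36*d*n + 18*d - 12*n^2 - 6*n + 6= d*(36 - 36*n) - 12*n^2 + 12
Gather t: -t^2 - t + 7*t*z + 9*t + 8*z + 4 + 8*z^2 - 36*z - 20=-t^2 + t*(7*z + 8) + 8*z^2 - 28*z - 16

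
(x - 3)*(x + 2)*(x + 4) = x^3 + 3*x^2 - 10*x - 24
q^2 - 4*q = q*(q - 4)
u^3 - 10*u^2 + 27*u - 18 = (u - 6)*(u - 3)*(u - 1)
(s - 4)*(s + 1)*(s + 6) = s^3 + 3*s^2 - 22*s - 24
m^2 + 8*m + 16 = (m + 4)^2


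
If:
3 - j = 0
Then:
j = 3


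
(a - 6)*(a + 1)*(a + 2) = a^3 - 3*a^2 - 16*a - 12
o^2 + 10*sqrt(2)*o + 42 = (o + 3*sqrt(2))*(o + 7*sqrt(2))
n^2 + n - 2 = (n - 1)*(n + 2)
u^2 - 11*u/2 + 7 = (u - 7/2)*(u - 2)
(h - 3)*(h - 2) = h^2 - 5*h + 6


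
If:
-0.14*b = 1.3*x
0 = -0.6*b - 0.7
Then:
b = -1.17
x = 0.13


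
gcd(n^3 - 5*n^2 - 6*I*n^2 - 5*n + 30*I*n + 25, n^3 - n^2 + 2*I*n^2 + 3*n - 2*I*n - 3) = n - I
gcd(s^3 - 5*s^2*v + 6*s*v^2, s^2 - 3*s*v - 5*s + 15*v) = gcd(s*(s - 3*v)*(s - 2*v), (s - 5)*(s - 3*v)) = s - 3*v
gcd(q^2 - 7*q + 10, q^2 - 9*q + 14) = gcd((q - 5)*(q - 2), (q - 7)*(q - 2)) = q - 2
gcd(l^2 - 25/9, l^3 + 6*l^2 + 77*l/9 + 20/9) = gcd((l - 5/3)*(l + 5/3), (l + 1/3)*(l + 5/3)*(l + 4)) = l + 5/3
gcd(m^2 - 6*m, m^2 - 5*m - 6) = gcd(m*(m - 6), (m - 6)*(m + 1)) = m - 6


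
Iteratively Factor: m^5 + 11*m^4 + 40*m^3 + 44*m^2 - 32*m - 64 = (m + 2)*(m^4 + 9*m^3 + 22*m^2 - 32) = (m + 2)*(m + 4)*(m^3 + 5*m^2 + 2*m - 8) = (m - 1)*(m + 2)*(m + 4)*(m^2 + 6*m + 8) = (m - 1)*(m + 2)^2*(m + 4)*(m + 4)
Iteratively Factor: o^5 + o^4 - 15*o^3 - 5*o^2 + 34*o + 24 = (o - 3)*(o^4 + 4*o^3 - 3*o^2 - 14*o - 8) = (o - 3)*(o + 4)*(o^3 - 3*o - 2) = (o - 3)*(o + 1)*(o + 4)*(o^2 - o - 2) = (o - 3)*(o + 1)^2*(o + 4)*(o - 2)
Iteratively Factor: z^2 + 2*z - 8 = (z + 4)*(z - 2)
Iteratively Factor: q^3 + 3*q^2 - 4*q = (q + 4)*(q^2 - q) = (q - 1)*(q + 4)*(q)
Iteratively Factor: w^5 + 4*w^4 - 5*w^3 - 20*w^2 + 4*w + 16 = (w + 4)*(w^4 - 5*w^2 + 4) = (w - 2)*(w + 4)*(w^3 + 2*w^2 - w - 2) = (w - 2)*(w + 2)*(w + 4)*(w^2 - 1) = (w - 2)*(w + 1)*(w + 2)*(w + 4)*(w - 1)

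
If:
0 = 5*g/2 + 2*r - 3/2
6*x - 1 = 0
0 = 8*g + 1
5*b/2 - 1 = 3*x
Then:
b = 3/5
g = -1/8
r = 29/32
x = 1/6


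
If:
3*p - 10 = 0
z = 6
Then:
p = 10/3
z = 6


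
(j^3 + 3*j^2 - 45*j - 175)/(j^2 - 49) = (j^2 + 10*j + 25)/(j + 7)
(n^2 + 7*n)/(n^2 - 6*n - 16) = n*(n + 7)/(n^2 - 6*n - 16)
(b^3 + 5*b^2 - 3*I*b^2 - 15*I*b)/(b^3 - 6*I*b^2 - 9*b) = (b + 5)/(b - 3*I)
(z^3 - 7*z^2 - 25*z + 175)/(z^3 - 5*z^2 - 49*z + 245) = (z + 5)/(z + 7)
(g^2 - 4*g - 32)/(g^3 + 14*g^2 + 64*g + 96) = (g - 8)/(g^2 + 10*g + 24)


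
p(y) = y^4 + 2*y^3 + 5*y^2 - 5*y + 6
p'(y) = 4*y^3 + 6*y^2 + 10*y - 5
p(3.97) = 438.50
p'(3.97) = 379.55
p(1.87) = 39.44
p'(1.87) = 60.84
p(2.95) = 161.84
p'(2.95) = 179.40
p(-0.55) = 10.02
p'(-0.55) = -9.35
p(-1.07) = 15.94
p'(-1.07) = -13.73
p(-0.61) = 10.59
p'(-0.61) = -9.78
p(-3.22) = 114.67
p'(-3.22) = -108.53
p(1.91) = 41.93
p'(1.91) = 63.86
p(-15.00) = 45081.00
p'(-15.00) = -12305.00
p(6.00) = 1884.00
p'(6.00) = 1135.00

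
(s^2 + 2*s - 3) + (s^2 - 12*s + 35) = 2*s^2 - 10*s + 32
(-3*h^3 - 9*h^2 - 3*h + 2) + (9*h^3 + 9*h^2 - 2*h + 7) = 6*h^3 - 5*h + 9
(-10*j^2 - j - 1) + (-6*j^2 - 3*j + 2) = -16*j^2 - 4*j + 1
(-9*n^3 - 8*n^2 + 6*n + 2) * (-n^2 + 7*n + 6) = 9*n^5 - 55*n^4 - 116*n^3 - 8*n^2 + 50*n + 12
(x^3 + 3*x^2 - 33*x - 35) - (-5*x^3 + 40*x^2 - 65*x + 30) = 6*x^3 - 37*x^2 + 32*x - 65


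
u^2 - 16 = (u - 4)*(u + 4)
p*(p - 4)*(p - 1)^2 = p^4 - 6*p^3 + 9*p^2 - 4*p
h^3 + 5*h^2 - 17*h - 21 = (h - 3)*(h + 1)*(h + 7)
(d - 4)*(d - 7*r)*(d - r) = d^3 - 8*d^2*r - 4*d^2 + 7*d*r^2 + 32*d*r - 28*r^2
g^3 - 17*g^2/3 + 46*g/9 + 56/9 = (g - 4)*(g - 7/3)*(g + 2/3)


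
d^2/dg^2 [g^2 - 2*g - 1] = 2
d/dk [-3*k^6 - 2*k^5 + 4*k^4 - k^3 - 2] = k^2*(-18*k^3 - 10*k^2 + 16*k - 3)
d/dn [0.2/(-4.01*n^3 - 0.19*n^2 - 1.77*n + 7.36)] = (2.406*n^2 + 0.076*n + 0.354)/(4.01*n^3 + 0.19*n^2 + 1.77*n - 7.36)^2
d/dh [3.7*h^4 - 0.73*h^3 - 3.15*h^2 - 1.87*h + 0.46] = 14.8*h^3 - 2.19*h^2 - 6.3*h - 1.87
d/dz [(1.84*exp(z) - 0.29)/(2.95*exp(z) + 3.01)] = 6.3939*exp(z)/(2.95*exp(z) + 3.01)^2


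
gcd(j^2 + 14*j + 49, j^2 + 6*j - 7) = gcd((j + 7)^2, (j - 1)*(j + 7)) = j + 7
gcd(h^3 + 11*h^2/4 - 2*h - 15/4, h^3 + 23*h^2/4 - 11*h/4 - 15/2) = h^2 - h/4 - 5/4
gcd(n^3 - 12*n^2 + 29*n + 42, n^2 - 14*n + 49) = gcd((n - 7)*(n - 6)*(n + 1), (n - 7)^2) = n - 7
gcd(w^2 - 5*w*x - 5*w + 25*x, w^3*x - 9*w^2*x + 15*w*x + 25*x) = w - 5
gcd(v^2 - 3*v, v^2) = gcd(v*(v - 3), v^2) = v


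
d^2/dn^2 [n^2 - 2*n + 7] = 2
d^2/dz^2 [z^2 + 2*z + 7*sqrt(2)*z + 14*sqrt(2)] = 2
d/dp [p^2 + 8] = 2*p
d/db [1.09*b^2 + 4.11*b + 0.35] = 2.18*b + 4.11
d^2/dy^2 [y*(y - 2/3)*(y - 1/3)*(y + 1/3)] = 12*y^2 - 4*y - 2/9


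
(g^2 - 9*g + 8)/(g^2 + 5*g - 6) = (g - 8)/(g + 6)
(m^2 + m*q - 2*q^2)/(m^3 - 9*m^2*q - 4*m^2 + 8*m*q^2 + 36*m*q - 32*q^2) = (-m - 2*q)/(-m^2 + 8*m*q + 4*m - 32*q)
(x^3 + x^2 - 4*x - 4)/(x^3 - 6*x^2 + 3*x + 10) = (x + 2)/(x - 5)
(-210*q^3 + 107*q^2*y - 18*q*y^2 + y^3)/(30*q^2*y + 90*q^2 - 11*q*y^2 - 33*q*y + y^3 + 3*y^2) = (-7*q + y)/(y + 3)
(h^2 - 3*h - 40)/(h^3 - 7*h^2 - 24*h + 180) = (h - 8)/(h^2 - 12*h + 36)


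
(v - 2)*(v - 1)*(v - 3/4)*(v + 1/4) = v^4 - 7*v^3/2 + 53*v^2/16 - 7*v/16 - 3/8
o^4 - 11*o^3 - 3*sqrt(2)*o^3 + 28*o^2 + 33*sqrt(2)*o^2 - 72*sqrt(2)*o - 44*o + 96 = (o - 8)*(o - 3)*(o - 2*sqrt(2))*(o - sqrt(2))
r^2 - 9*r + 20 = (r - 5)*(r - 4)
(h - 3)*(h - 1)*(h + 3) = h^3 - h^2 - 9*h + 9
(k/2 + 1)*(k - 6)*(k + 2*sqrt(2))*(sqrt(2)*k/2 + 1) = sqrt(2)*k^4/4 - sqrt(2)*k^3 + 3*k^3/2 - 6*k^2 - 2*sqrt(2)*k^2 - 18*k - 4*sqrt(2)*k - 12*sqrt(2)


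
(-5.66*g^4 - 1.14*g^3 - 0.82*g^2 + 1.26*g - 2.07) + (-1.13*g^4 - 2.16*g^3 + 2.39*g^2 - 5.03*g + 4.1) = -6.79*g^4 - 3.3*g^3 + 1.57*g^2 - 3.77*g + 2.03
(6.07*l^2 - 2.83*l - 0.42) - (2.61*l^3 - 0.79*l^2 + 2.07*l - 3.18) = -2.61*l^3 + 6.86*l^2 - 4.9*l + 2.76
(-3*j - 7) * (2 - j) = 3*j^2 + j - 14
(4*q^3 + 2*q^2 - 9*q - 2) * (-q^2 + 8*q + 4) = -4*q^5 + 30*q^4 + 41*q^3 - 62*q^2 - 52*q - 8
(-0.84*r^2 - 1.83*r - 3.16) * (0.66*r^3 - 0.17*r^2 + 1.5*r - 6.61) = -0.5544*r^5 - 1.065*r^4 - 3.0345*r^3 + 3.3446*r^2 + 7.3563*r + 20.8876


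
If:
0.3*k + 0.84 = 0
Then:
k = -2.80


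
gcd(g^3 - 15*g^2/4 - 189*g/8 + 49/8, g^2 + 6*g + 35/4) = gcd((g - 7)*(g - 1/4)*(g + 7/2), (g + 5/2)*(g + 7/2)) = g + 7/2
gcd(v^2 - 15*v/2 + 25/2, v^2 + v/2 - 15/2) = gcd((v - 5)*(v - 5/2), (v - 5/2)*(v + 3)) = v - 5/2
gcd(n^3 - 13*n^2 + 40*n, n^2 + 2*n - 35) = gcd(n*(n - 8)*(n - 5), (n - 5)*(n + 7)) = n - 5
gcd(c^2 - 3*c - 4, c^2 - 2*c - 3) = c + 1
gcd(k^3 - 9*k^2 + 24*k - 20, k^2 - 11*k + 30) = k - 5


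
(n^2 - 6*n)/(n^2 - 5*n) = (n - 6)/(n - 5)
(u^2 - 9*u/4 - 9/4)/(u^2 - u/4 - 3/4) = (u - 3)/(u - 1)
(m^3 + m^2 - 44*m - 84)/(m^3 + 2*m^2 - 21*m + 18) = (m^2 - 5*m - 14)/(m^2 - 4*m + 3)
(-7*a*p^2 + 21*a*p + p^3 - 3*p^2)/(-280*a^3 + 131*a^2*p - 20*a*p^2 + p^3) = p*(p - 3)/(40*a^2 - 13*a*p + p^2)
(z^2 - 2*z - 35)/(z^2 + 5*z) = (z - 7)/z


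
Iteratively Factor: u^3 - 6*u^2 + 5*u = (u)*(u^2 - 6*u + 5) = u*(u - 5)*(u - 1)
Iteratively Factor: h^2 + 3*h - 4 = (h - 1)*(h + 4)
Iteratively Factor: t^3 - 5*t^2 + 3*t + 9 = (t - 3)*(t^2 - 2*t - 3) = (t - 3)^2*(t + 1)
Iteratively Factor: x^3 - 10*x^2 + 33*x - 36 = (x - 3)*(x^2 - 7*x + 12) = (x - 3)^2*(x - 4)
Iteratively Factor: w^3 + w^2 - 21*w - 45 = (w - 5)*(w^2 + 6*w + 9) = (w - 5)*(w + 3)*(w + 3)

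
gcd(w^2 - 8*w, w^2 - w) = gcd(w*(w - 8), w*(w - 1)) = w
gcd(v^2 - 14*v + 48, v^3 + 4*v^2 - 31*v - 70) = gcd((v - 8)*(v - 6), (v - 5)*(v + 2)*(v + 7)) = 1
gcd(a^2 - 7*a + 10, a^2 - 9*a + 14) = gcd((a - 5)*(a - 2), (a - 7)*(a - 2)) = a - 2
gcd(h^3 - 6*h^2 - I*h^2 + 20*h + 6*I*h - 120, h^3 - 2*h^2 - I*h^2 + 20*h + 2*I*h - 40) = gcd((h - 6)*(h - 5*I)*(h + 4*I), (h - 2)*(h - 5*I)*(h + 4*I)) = h^2 - I*h + 20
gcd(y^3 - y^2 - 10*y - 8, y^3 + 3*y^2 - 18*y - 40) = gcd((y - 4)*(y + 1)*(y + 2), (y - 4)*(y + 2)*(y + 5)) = y^2 - 2*y - 8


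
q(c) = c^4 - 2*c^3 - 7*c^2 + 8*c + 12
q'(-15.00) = -14632.00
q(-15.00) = 55692.00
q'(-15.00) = -14632.00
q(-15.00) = 55692.00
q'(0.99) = -7.86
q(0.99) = 12.08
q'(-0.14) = 9.83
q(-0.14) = 10.75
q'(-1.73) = -6.45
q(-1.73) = -3.48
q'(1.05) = -8.68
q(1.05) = 11.58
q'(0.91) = -6.69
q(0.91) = 12.66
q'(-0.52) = 13.10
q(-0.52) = 6.30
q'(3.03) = 21.77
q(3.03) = 0.63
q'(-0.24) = 10.96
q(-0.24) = 9.71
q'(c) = 4*c^3 - 6*c^2 - 14*c + 8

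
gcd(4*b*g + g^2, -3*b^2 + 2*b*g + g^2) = 1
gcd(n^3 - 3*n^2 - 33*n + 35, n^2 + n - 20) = n + 5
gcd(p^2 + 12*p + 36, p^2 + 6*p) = p + 6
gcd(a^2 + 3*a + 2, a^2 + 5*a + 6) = a + 2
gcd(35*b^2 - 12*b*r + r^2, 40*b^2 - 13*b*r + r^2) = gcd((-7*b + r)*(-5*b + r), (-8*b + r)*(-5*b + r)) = -5*b + r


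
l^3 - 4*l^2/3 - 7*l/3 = l*(l - 7/3)*(l + 1)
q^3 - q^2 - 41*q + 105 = (q - 5)*(q - 3)*(q + 7)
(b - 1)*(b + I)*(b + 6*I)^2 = b^4 - b^3 + 13*I*b^3 - 48*b^2 - 13*I*b^2 + 48*b - 36*I*b + 36*I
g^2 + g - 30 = (g - 5)*(g + 6)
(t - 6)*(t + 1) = t^2 - 5*t - 6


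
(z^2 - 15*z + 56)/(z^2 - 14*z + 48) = (z - 7)/(z - 6)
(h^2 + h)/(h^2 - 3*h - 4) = h/(h - 4)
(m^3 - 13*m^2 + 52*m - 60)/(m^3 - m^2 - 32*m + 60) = (m - 6)/(m + 6)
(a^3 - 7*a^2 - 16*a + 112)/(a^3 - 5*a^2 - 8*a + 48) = (a^2 - 3*a - 28)/(a^2 - a - 12)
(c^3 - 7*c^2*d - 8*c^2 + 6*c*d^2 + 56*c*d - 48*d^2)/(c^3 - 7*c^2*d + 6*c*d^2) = (c - 8)/c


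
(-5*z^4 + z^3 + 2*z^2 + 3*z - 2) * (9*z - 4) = -45*z^5 + 29*z^4 + 14*z^3 + 19*z^2 - 30*z + 8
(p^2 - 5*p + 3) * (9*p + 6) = 9*p^3 - 39*p^2 - 3*p + 18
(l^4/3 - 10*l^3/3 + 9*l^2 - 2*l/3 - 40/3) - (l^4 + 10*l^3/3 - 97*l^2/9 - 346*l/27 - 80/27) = -2*l^4/3 - 20*l^3/3 + 178*l^2/9 + 328*l/27 - 280/27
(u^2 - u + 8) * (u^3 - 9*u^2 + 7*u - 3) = u^5 - 10*u^4 + 24*u^3 - 82*u^2 + 59*u - 24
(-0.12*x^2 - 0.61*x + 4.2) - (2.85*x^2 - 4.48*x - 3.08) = -2.97*x^2 + 3.87*x + 7.28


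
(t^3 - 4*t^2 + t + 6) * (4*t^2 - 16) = 4*t^5 - 16*t^4 - 12*t^3 + 88*t^2 - 16*t - 96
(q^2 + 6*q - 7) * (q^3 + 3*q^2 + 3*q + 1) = q^5 + 9*q^4 + 14*q^3 - 2*q^2 - 15*q - 7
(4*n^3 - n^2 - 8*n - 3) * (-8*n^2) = -32*n^5 + 8*n^4 + 64*n^3 + 24*n^2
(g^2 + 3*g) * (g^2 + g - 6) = g^4 + 4*g^3 - 3*g^2 - 18*g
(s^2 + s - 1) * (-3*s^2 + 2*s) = -3*s^4 - s^3 + 5*s^2 - 2*s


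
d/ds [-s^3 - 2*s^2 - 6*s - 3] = -3*s^2 - 4*s - 6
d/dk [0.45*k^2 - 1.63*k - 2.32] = 0.9*k - 1.63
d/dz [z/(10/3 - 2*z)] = 15/(2*(9*z^2 - 30*z + 25))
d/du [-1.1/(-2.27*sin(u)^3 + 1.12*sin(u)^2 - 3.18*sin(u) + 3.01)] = (-7.491*sin(u)^2 + 2.464*sin(u) - 3.498)*cos(u)/(2.27*sin(u)^3 - 1.12*sin(u)^2 + 3.18*sin(u) - 3.01)^2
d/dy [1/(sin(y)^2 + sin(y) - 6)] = -(2*sin(y) + 1)*cos(y)/(sin(y)^2 + sin(y) - 6)^2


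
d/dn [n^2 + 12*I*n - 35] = 2*n + 12*I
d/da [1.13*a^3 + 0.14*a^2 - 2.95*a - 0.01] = 3.39*a^2 + 0.28*a - 2.95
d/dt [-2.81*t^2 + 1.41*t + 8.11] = 1.41 - 5.62*t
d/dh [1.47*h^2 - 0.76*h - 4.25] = 2.94*h - 0.76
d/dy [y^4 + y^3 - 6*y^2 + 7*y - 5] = 4*y^3 + 3*y^2 - 12*y + 7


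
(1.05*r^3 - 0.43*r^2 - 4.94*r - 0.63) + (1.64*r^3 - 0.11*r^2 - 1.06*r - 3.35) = 2.69*r^3 - 0.54*r^2 - 6.0*r - 3.98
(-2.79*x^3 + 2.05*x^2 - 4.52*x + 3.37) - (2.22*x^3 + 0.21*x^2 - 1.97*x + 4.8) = -5.01*x^3 + 1.84*x^2 - 2.55*x - 1.43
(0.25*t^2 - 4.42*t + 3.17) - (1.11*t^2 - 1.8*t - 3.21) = -0.86*t^2 - 2.62*t + 6.38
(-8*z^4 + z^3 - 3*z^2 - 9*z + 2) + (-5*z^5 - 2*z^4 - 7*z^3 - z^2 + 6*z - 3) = -5*z^5 - 10*z^4 - 6*z^3 - 4*z^2 - 3*z - 1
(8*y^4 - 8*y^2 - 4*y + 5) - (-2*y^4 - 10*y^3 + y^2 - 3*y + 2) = 10*y^4 + 10*y^3 - 9*y^2 - y + 3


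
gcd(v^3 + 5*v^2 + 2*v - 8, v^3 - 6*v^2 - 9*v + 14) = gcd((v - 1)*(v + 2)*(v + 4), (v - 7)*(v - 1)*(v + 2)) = v^2 + v - 2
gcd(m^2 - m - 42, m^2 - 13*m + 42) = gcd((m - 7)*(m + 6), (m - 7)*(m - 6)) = m - 7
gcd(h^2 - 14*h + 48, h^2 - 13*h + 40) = h - 8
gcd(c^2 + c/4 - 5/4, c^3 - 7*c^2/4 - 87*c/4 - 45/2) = c + 5/4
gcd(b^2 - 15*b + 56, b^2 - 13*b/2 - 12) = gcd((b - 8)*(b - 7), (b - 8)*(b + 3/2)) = b - 8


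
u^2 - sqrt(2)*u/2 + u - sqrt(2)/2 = (u + 1)*(u - sqrt(2)/2)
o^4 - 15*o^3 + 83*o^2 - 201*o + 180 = (o - 5)*(o - 4)*(o - 3)^2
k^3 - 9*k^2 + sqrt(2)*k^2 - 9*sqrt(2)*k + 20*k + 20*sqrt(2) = (k - 5)*(k - 4)*(k + sqrt(2))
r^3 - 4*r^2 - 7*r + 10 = (r - 5)*(r - 1)*(r + 2)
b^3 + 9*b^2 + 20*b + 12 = (b + 1)*(b + 2)*(b + 6)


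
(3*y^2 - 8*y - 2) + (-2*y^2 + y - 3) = y^2 - 7*y - 5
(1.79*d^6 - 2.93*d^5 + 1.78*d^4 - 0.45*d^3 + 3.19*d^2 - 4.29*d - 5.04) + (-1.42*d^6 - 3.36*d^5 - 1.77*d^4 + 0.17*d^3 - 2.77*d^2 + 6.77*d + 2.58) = 0.37*d^6 - 6.29*d^5 + 0.01*d^4 - 0.28*d^3 + 0.42*d^2 + 2.48*d - 2.46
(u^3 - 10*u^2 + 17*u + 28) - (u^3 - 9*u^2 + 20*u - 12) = -u^2 - 3*u + 40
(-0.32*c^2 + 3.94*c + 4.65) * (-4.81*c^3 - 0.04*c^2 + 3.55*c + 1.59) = 1.5392*c^5 - 18.9386*c^4 - 23.6601*c^3 + 13.2922*c^2 + 22.7721*c + 7.3935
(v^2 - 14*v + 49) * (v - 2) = v^3 - 16*v^2 + 77*v - 98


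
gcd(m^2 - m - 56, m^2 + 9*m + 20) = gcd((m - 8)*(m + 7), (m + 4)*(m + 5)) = 1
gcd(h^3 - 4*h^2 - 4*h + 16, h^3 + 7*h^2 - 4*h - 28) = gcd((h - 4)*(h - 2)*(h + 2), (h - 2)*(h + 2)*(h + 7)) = h^2 - 4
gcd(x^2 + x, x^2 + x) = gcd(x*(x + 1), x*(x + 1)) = x^2 + x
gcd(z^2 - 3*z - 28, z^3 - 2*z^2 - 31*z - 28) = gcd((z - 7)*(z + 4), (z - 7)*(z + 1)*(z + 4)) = z^2 - 3*z - 28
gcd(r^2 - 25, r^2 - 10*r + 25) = r - 5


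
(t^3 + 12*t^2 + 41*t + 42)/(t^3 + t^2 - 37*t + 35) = (t^2 + 5*t + 6)/(t^2 - 6*t + 5)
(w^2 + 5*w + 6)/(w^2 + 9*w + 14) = (w + 3)/(w + 7)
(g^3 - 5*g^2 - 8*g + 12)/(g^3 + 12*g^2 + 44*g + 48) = (g^2 - 7*g + 6)/(g^2 + 10*g + 24)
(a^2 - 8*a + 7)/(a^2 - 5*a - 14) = (a - 1)/(a + 2)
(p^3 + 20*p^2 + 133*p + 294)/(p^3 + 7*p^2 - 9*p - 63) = (p^2 + 13*p + 42)/(p^2 - 9)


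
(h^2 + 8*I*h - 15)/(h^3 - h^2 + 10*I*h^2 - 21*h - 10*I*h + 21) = (h + 5*I)/(h^2 + h*(-1 + 7*I) - 7*I)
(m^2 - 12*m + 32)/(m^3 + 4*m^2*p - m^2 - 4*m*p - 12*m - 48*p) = (m - 8)/(m^2 + 4*m*p + 3*m + 12*p)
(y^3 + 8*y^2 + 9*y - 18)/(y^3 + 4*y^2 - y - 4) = (y^2 + 9*y + 18)/(y^2 + 5*y + 4)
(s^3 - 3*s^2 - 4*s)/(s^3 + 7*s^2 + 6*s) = (s - 4)/(s + 6)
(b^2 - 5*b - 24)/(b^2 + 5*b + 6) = (b - 8)/(b + 2)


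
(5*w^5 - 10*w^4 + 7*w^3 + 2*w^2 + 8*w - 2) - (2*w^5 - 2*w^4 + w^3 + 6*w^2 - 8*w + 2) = 3*w^5 - 8*w^4 + 6*w^3 - 4*w^2 + 16*w - 4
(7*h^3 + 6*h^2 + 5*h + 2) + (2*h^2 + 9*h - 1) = 7*h^3 + 8*h^2 + 14*h + 1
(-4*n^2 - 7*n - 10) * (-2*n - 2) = 8*n^3 + 22*n^2 + 34*n + 20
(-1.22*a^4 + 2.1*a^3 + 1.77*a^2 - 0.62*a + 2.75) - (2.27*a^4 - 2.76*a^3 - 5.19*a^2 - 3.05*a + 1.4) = -3.49*a^4 + 4.86*a^3 + 6.96*a^2 + 2.43*a + 1.35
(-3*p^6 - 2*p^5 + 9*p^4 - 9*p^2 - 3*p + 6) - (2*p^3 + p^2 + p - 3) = -3*p^6 - 2*p^5 + 9*p^4 - 2*p^3 - 10*p^2 - 4*p + 9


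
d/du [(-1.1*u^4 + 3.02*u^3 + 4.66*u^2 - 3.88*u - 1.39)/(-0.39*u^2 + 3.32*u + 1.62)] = (0.858*u^5 - 12.1338*u^4 + 12.9248*u^3 + 28.6352*u^2 + 14.0142*u - 1.6708)/(0.1521*u^4 - 2.5896*u^3 + 9.7588*u^2 + 10.7568*u + 2.6244)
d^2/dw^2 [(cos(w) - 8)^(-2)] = 2*(-8*cos(w) - cos(2*w) + 2)/(cos(w) - 8)^4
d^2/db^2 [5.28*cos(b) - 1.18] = -5.28*cos(b)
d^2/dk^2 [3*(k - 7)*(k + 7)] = 6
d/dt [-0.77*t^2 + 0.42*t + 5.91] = 0.42 - 1.54*t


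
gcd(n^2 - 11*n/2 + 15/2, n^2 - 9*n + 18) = n - 3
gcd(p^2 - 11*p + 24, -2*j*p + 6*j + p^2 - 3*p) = p - 3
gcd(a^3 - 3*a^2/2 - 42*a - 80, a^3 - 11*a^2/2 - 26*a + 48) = a^2 - 4*a - 32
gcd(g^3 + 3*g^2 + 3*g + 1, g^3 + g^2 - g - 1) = g^2 + 2*g + 1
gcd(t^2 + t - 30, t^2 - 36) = t + 6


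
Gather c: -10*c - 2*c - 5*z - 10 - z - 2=-12*c - 6*z - 12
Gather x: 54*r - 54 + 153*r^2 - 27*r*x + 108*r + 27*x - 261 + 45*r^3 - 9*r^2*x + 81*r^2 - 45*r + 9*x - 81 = 45*r^3 + 234*r^2 + 117*r + x*(-9*r^2 - 27*r + 36) - 396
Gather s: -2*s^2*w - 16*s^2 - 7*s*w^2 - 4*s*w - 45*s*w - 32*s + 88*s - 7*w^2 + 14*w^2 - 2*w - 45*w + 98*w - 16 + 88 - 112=s^2*(-2*w - 16) + s*(-7*w^2 - 49*w + 56) + 7*w^2 + 51*w - 40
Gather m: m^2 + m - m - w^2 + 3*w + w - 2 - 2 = m^2 - w^2 + 4*w - 4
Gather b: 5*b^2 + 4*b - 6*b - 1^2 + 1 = 5*b^2 - 2*b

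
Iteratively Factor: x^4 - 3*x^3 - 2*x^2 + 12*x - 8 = (x + 2)*(x^3 - 5*x^2 + 8*x - 4) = (x - 1)*(x + 2)*(x^2 - 4*x + 4) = (x - 2)*(x - 1)*(x + 2)*(x - 2)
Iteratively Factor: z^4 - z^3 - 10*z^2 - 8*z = (z + 1)*(z^3 - 2*z^2 - 8*z) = (z + 1)*(z + 2)*(z^2 - 4*z) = (z - 4)*(z + 1)*(z + 2)*(z)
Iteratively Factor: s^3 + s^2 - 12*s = (s)*(s^2 + s - 12) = s*(s + 4)*(s - 3)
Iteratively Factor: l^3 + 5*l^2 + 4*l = (l + 1)*(l^2 + 4*l) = l*(l + 1)*(l + 4)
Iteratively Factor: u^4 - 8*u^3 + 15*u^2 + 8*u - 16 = (u + 1)*(u^3 - 9*u^2 + 24*u - 16) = (u - 1)*(u + 1)*(u^2 - 8*u + 16) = (u - 4)*(u - 1)*(u + 1)*(u - 4)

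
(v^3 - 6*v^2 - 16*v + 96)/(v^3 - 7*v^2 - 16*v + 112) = (v - 6)/(v - 7)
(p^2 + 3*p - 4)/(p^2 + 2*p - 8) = (p - 1)/(p - 2)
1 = 1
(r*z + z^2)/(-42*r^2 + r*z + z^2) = z*(r + z)/(-42*r^2 + r*z + z^2)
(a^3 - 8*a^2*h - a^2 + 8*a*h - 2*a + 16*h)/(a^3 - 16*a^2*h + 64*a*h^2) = (a^2 - a - 2)/(a*(a - 8*h))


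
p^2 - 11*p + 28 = (p - 7)*(p - 4)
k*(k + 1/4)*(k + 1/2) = k^3 + 3*k^2/4 + k/8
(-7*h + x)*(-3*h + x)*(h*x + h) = 21*h^3*x + 21*h^3 - 10*h^2*x^2 - 10*h^2*x + h*x^3 + h*x^2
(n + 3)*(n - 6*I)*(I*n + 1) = I*n^3 + 7*n^2 + 3*I*n^2 + 21*n - 6*I*n - 18*I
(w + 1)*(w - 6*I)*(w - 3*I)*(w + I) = w^4 + w^3 - 8*I*w^3 - 9*w^2 - 8*I*w^2 - 9*w - 18*I*w - 18*I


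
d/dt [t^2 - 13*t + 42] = 2*t - 13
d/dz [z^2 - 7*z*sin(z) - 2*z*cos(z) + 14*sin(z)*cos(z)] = 2*z*sin(z) - 7*z*cos(z) + 2*z - 7*sin(z) - 2*cos(z) + 14*cos(2*z)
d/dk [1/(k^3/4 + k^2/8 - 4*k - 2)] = 16*(-3*k^2 - k + 16)/(2*k^3 + k^2 - 32*k - 16)^2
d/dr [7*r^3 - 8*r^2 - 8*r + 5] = 21*r^2 - 16*r - 8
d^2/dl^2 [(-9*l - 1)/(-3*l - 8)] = -414/(3*l + 8)^3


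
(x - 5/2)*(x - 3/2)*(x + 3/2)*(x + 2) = x^4 - x^3/2 - 29*x^2/4 + 9*x/8 + 45/4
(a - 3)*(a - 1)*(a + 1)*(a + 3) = a^4 - 10*a^2 + 9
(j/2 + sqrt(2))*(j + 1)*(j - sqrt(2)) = j^3/2 + j^2/2 + sqrt(2)*j^2/2 - 2*j + sqrt(2)*j/2 - 2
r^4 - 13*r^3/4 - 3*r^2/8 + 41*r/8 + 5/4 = (r - 5/2)*(r - 2)*(r + 1/4)*(r + 1)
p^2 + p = p*(p + 1)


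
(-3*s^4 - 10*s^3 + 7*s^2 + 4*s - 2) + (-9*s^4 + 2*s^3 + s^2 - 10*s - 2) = -12*s^4 - 8*s^3 + 8*s^2 - 6*s - 4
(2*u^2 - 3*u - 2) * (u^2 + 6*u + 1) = 2*u^4 + 9*u^3 - 18*u^2 - 15*u - 2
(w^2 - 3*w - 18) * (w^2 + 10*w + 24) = w^4 + 7*w^3 - 24*w^2 - 252*w - 432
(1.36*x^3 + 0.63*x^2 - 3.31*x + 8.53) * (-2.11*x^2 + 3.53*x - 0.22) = -2.8696*x^5 + 3.4715*x^4 + 8.9088*x^3 - 29.8212*x^2 + 30.8391*x - 1.8766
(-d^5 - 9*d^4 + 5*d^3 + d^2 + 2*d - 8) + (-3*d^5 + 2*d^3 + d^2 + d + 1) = -4*d^5 - 9*d^4 + 7*d^3 + 2*d^2 + 3*d - 7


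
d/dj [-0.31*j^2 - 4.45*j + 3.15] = -0.62*j - 4.45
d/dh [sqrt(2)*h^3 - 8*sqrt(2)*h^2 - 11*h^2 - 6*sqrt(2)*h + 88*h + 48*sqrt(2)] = 3*sqrt(2)*h^2 - 16*sqrt(2)*h - 22*h - 6*sqrt(2) + 88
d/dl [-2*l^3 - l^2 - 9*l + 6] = -6*l^2 - 2*l - 9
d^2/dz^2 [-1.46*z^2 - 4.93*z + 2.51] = -2.92000000000000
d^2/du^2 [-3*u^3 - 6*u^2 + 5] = -18*u - 12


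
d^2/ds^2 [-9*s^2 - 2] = -18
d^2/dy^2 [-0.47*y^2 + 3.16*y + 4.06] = -0.940000000000000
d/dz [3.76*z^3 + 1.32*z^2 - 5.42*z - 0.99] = 11.28*z^2 + 2.64*z - 5.42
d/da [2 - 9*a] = -9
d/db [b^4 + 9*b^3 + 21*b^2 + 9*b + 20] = 4*b^3 + 27*b^2 + 42*b + 9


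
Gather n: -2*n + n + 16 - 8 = 8 - n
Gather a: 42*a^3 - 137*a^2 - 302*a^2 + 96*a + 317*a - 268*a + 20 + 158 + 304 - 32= 42*a^3 - 439*a^2 + 145*a + 450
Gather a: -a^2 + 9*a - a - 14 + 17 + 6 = -a^2 + 8*a + 9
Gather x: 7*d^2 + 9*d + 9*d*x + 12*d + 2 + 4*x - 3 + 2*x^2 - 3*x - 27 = 7*d^2 + 21*d + 2*x^2 + x*(9*d + 1) - 28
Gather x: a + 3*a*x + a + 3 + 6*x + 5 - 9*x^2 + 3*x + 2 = 2*a - 9*x^2 + x*(3*a + 9) + 10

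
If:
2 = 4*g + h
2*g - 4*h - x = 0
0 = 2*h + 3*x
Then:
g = 10/23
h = 6/23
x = -4/23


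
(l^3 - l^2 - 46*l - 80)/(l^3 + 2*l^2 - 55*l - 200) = (l + 2)/(l + 5)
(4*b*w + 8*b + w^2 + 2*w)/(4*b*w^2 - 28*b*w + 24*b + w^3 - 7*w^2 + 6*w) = (w + 2)/(w^2 - 7*w + 6)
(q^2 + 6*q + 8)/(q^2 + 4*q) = (q + 2)/q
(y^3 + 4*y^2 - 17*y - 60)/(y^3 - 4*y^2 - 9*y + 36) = (y + 5)/(y - 3)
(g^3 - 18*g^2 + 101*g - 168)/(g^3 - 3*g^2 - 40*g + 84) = (g^2 - 11*g + 24)/(g^2 + 4*g - 12)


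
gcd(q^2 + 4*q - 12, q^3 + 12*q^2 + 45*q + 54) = q + 6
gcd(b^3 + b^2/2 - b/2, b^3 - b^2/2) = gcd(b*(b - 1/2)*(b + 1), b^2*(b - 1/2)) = b^2 - b/2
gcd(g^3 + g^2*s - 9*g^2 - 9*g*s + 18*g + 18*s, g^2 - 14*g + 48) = g - 6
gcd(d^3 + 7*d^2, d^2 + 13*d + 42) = d + 7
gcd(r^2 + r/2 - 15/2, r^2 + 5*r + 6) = r + 3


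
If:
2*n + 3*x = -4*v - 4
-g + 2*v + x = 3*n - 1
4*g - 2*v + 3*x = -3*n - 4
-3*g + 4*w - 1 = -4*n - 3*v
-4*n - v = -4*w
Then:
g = -29/27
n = 2/27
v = -19/27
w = -11/108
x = -4/9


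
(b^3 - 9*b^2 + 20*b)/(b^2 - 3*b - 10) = b*(b - 4)/(b + 2)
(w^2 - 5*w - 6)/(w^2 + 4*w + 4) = (w^2 - 5*w - 6)/(w^2 + 4*w + 4)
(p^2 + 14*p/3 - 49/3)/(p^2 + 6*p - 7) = (p - 7/3)/(p - 1)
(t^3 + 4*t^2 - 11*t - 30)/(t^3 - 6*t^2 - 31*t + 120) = (t + 2)/(t - 8)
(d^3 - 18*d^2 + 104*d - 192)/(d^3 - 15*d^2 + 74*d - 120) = (d - 8)/(d - 5)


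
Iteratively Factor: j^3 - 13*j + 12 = (j - 3)*(j^2 + 3*j - 4) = (j - 3)*(j + 4)*(j - 1)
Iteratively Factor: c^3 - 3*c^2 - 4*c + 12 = (c + 2)*(c^2 - 5*c + 6) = (c - 2)*(c + 2)*(c - 3)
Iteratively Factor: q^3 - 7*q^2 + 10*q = (q - 5)*(q^2 - 2*q) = q*(q - 5)*(q - 2)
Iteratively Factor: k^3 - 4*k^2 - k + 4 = (k + 1)*(k^2 - 5*k + 4) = (k - 1)*(k + 1)*(k - 4)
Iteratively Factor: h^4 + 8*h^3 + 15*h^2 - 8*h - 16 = (h + 1)*(h^3 + 7*h^2 + 8*h - 16) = (h - 1)*(h + 1)*(h^2 + 8*h + 16) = (h - 1)*(h + 1)*(h + 4)*(h + 4)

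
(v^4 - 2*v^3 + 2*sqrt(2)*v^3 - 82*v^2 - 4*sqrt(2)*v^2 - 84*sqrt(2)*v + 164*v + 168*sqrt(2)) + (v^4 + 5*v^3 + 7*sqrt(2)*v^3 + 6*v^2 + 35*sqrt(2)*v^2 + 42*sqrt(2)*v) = 2*v^4 + 3*v^3 + 9*sqrt(2)*v^3 - 76*v^2 + 31*sqrt(2)*v^2 - 42*sqrt(2)*v + 164*v + 168*sqrt(2)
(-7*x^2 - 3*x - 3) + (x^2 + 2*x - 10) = -6*x^2 - x - 13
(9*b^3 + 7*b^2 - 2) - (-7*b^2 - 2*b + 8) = 9*b^3 + 14*b^2 + 2*b - 10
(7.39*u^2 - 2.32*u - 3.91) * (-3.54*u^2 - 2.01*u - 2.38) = -26.1606*u^4 - 6.6411*u^3 + 0.916400000000002*u^2 + 13.3807*u + 9.3058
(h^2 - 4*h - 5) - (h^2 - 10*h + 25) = 6*h - 30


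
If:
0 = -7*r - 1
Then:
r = -1/7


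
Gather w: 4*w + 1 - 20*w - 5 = -16*w - 4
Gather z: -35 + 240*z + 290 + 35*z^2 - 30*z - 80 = 35*z^2 + 210*z + 175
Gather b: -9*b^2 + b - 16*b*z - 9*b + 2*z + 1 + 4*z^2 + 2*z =-9*b^2 + b*(-16*z - 8) + 4*z^2 + 4*z + 1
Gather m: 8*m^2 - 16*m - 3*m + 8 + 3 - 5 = 8*m^2 - 19*m + 6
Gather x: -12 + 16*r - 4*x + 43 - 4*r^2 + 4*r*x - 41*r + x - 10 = -4*r^2 - 25*r + x*(4*r - 3) + 21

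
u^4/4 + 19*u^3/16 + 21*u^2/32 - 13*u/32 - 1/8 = (u/4 + 1)*(u - 1/2)*(u + 1/4)*(u + 1)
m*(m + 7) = m^2 + 7*m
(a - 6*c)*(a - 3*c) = a^2 - 9*a*c + 18*c^2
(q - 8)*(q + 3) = q^2 - 5*q - 24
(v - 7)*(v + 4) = v^2 - 3*v - 28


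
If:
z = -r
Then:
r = -z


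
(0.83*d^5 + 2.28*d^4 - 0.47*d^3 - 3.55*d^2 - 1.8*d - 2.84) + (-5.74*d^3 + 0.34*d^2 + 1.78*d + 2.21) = 0.83*d^5 + 2.28*d^4 - 6.21*d^3 - 3.21*d^2 - 0.02*d - 0.63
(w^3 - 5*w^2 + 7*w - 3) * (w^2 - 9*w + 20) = w^5 - 14*w^4 + 72*w^3 - 166*w^2 + 167*w - 60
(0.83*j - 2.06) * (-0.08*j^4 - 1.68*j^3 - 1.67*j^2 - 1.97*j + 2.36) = -0.0664*j^5 - 1.2296*j^4 + 2.0747*j^3 + 1.8051*j^2 + 6.017*j - 4.8616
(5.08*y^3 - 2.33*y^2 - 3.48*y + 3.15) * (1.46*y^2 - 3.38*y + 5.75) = 7.4168*y^5 - 20.5722*y^4 + 32.0046*y^3 + 2.9639*y^2 - 30.657*y + 18.1125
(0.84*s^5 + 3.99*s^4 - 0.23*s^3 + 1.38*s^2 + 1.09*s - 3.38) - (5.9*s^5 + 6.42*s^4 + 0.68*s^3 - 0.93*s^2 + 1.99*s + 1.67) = -5.06*s^5 - 2.43*s^4 - 0.91*s^3 + 2.31*s^2 - 0.9*s - 5.05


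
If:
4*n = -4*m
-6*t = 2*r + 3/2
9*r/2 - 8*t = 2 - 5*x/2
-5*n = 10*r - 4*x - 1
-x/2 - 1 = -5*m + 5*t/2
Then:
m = 347/7120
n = -347/7120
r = 165/2848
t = -767/2848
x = -473/2848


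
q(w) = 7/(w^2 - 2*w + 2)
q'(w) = 7*(2 - 2*w)/(w^2 - 2*w + 2)^2 = 14*(1 - w)/(w^2 - 2*w + 2)^2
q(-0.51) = 2.13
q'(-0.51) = 1.96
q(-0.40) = 2.36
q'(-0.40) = 2.24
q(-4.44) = 0.23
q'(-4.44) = 0.08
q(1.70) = 4.70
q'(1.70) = -4.41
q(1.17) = 6.80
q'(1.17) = -2.25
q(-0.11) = 3.14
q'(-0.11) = 3.12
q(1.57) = 5.28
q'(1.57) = -4.55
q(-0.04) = 3.36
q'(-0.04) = 3.36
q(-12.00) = 0.04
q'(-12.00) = 0.01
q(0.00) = 3.50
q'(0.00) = 3.50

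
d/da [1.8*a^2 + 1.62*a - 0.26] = 3.6*a + 1.62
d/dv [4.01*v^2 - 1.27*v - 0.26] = 8.02*v - 1.27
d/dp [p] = 1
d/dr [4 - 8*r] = -8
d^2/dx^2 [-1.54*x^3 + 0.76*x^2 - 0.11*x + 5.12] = 1.52 - 9.24*x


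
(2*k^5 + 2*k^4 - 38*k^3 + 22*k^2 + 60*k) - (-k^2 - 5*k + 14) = 2*k^5 + 2*k^4 - 38*k^3 + 23*k^2 + 65*k - 14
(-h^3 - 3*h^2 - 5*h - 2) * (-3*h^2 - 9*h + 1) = 3*h^5 + 18*h^4 + 41*h^3 + 48*h^2 + 13*h - 2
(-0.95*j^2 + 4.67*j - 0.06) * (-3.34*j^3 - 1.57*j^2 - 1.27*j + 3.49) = 3.173*j^5 - 14.1063*j^4 - 5.925*j^3 - 9.1522*j^2 + 16.3745*j - 0.2094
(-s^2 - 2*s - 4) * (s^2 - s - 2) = -s^4 - s^3 + 8*s + 8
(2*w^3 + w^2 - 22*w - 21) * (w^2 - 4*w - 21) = 2*w^5 - 7*w^4 - 68*w^3 + 46*w^2 + 546*w + 441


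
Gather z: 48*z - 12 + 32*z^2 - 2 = 32*z^2 + 48*z - 14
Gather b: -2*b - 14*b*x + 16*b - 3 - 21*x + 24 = b*(14 - 14*x) - 21*x + 21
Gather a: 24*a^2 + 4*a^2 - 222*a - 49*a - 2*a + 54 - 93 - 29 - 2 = 28*a^2 - 273*a - 70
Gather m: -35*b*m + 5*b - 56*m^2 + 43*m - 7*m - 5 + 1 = 5*b - 56*m^2 + m*(36 - 35*b) - 4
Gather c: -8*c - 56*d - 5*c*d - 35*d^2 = c*(-5*d - 8) - 35*d^2 - 56*d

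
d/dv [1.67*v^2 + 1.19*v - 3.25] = 3.34*v + 1.19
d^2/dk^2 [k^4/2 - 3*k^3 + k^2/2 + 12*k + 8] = 6*k^2 - 18*k + 1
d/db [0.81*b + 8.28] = 0.810000000000000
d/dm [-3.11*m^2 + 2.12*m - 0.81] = 2.12 - 6.22*m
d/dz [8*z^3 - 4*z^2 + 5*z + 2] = 24*z^2 - 8*z + 5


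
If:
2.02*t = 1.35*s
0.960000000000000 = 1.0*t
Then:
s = 1.44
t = 0.96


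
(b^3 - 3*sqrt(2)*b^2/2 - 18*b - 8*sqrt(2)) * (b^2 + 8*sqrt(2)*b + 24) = b^5 + 13*sqrt(2)*b^4/2 - 18*b^3 - 188*sqrt(2)*b^2 - 560*b - 192*sqrt(2)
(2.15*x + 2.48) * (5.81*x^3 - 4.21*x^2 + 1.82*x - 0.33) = 12.4915*x^4 + 5.3573*x^3 - 6.5278*x^2 + 3.8041*x - 0.8184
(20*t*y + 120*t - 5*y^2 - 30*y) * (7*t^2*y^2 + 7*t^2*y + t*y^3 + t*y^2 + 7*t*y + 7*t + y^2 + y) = 140*t^3*y^3 + 980*t^3*y^2 + 840*t^3*y - 15*t^2*y^4 - 105*t^2*y^3 + 50*t^2*y^2 + 980*t^2*y + 840*t^2 - 5*t*y^5 - 35*t*y^4 - 45*t*y^3 - 105*t*y^2 - 90*t*y - 5*y^4 - 35*y^3 - 30*y^2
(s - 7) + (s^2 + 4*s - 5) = s^2 + 5*s - 12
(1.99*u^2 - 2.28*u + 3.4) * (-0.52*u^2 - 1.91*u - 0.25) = -1.0348*u^4 - 2.6153*u^3 + 2.0893*u^2 - 5.924*u - 0.85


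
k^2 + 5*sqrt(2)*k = k*(k + 5*sqrt(2))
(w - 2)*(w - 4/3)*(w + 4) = w^3 + 2*w^2/3 - 32*w/3 + 32/3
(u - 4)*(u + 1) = u^2 - 3*u - 4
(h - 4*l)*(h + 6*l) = h^2 + 2*h*l - 24*l^2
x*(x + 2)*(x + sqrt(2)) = x^3 + sqrt(2)*x^2 + 2*x^2 + 2*sqrt(2)*x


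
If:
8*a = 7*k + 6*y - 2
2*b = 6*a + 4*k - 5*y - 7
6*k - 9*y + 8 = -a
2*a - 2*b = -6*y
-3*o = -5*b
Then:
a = 1561/55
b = 4276/55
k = 1024/55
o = 4276/33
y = 181/11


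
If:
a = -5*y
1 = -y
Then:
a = 5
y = -1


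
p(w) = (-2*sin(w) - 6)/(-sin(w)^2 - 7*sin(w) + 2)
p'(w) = (2*sin(w)*cos(w) + 7*cos(w))*(-2*sin(w) - 6)/(-sin(w)^2 - 7*sin(w) + 2)^2 - 2*cos(w)/(-sin(w)^2 - 7*sin(w) + 2) = 2*(-6*sin(w) + cos(w)^2 - 24)*cos(w)/(sin(w)^2 + 7*sin(w) - 2)^2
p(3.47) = -1.29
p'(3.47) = 2.32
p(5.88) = -1.14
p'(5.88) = -1.81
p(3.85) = -0.77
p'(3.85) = 0.79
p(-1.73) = -0.51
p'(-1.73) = 0.09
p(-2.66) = -1.01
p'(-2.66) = 1.43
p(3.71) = -0.90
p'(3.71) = 1.13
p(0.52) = 4.05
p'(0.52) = -15.30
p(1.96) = 1.47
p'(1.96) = 0.78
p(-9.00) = -1.10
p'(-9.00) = 1.70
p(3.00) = -6.33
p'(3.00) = 48.00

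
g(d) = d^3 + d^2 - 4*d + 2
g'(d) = 3*d^2 + 2*d - 4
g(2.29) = 10.09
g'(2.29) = 16.31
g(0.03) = 1.88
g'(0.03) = -3.94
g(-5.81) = -137.13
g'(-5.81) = 85.65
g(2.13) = 7.68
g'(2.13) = 13.87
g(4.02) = 67.05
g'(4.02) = 52.52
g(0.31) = 0.89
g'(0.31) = -3.09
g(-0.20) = 2.83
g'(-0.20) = -4.28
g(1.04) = 0.05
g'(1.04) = 1.32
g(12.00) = 1826.00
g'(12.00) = 452.00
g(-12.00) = -1534.00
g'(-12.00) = 404.00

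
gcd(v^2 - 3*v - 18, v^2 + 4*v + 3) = v + 3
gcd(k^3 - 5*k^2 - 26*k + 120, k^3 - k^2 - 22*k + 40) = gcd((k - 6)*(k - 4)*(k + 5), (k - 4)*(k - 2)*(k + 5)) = k^2 + k - 20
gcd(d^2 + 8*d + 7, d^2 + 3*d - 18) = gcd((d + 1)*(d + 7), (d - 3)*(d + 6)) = 1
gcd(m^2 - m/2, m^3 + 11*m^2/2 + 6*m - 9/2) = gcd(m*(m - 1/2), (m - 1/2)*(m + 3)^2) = m - 1/2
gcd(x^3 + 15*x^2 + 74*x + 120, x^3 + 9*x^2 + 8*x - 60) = x^2 + 11*x + 30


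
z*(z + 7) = z^2 + 7*z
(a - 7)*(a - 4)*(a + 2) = a^3 - 9*a^2 + 6*a + 56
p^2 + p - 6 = (p - 2)*(p + 3)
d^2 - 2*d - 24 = (d - 6)*(d + 4)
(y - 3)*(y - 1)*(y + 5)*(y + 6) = y^4 + 7*y^3 - 11*y^2 - 87*y + 90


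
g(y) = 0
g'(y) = 0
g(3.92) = 0.00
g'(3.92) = 0.00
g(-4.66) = 0.00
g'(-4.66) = 0.00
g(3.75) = 0.00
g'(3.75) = 0.00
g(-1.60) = 0.00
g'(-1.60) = 0.00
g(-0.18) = 0.00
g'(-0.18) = 0.00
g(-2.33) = 0.00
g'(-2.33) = 0.00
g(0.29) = 0.00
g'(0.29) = 0.00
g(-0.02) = 0.00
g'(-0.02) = 0.00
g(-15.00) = 0.00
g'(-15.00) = 0.00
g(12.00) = 0.00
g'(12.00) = 0.00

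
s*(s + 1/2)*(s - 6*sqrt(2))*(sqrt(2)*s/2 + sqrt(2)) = sqrt(2)*s^4/2 - 6*s^3 + 5*sqrt(2)*s^3/4 - 15*s^2 + sqrt(2)*s^2/2 - 6*s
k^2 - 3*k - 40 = (k - 8)*(k + 5)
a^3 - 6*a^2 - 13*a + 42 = (a - 7)*(a - 2)*(a + 3)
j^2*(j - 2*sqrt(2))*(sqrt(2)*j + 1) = sqrt(2)*j^4 - 3*j^3 - 2*sqrt(2)*j^2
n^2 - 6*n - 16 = (n - 8)*(n + 2)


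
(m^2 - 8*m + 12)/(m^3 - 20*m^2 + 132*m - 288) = (m - 2)/(m^2 - 14*m + 48)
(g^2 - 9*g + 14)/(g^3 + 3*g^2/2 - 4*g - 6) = 2*(g - 7)/(2*g^2 + 7*g + 6)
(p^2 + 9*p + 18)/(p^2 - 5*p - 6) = (p^2 + 9*p + 18)/(p^2 - 5*p - 6)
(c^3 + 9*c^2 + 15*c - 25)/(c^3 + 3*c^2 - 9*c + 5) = (c + 5)/(c - 1)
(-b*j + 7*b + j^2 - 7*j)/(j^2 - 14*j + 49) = (-b + j)/(j - 7)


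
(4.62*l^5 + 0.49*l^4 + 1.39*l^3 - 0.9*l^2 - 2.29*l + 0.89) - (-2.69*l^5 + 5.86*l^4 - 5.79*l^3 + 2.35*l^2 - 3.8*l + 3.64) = 7.31*l^5 - 5.37*l^4 + 7.18*l^3 - 3.25*l^2 + 1.51*l - 2.75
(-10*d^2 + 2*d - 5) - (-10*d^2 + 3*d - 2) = -d - 3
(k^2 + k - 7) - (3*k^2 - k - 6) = -2*k^2 + 2*k - 1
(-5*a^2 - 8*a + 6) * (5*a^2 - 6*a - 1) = -25*a^4 - 10*a^3 + 83*a^2 - 28*a - 6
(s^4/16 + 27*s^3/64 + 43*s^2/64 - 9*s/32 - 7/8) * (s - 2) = s^5/16 + 19*s^4/64 - 11*s^3/64 - 13*s^2/8 - 5*s/16 + 7/4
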